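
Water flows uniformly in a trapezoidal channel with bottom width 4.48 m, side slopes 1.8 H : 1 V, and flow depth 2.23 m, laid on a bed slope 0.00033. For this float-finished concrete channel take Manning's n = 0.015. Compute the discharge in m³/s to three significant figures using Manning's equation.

28.5 m³/s

A = (b + z·y)·y = (4.48 + 1.8×2.23)×2.23 = 18.94 m²
P = b + 2y√(1+z²) = 4.48 + 2×2.23×√(1+1.8²) = 13.66 m
R = A/P = 18.94/13.66 = 1.386 m
Q = (1/n)·A·R^(2/3)·S^(1/2) = (1/0.015) × 18.94 × 1.386^(2/3) × 0.00033^(1/2) = 28.52 m³/s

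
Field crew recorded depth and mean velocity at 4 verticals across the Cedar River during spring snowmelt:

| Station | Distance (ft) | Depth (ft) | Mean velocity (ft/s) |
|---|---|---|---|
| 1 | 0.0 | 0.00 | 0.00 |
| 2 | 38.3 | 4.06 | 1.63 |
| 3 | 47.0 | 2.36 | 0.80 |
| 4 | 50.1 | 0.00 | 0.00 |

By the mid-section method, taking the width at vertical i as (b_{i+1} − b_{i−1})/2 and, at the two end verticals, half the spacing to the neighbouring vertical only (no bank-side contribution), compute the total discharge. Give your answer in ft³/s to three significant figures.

w_2 = (47.0 − 0.0)/2 = 23.5 ft; q_2 = 1.63 × 4.06 × 23.5 = 155.5 ft³/s
w_3 = (50.1 − 38.3)/2 = 5.9 ft; q_3 = 0.80 × 2.36 × 5.9 = 11.14 ft³/s
Stations 1, 4 contribute zero (depth or velocity is 0).
Q = Σ qᵢ = 166.7 ft³/s

167 ft³/s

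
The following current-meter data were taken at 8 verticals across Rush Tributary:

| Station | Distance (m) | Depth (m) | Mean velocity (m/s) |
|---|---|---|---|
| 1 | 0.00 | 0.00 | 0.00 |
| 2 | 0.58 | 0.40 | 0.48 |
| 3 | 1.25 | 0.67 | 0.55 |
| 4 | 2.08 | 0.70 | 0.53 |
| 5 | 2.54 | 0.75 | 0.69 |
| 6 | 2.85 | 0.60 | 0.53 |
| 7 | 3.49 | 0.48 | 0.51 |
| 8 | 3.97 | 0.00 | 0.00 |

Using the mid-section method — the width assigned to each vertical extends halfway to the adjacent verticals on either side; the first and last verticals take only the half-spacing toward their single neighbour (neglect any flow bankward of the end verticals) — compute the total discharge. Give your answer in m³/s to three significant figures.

1.12 m³/s

w_2 = (1.25 − 0.00)/2 = 0.625 m; q_2 = 0.48 × 0.40 × 0.625 = 0.1200 m³/s
w_3 = (2.08 − 0.58)/2 = 0.75 m; q_3 = 0.55 × 0.67 × 0.75 = 0.2764 m³/s
w_4 = (2.54 − 1.25)/2 = 0.645 m; q_4 = 0.53 × 0.70 × 0.645 = 0.2393 m³/s
w_5 = (2.85 − 2.08)/2 = 0.385 m; q_5 = 0.69 × 0.75 × 0.385 = 0.1992 m³/s
w_6 = (3.49 − 2.54)/2 = 0.475 m; q_6 = 0.53 × 0.60 × 0.475 = 0.1511 m³/s
w_7 = (3.97 − 2.85)/2 = 0.56 m; q_7 = 0.51 × 0.48 × 0.56 = 0.1371 m³/s
Stations 1, 8 contribute zero (depth or velocity is 0).
Q = Σ qᵢ = 1.123 m³/s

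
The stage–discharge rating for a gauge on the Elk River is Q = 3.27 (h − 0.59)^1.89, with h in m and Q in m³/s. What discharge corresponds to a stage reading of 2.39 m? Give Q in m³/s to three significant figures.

Q = 3.27 × (2.39 − 0.59)^1.89 = 3.27 × 1.8^1.89 = 9.931 m³/s

9.93 m³/s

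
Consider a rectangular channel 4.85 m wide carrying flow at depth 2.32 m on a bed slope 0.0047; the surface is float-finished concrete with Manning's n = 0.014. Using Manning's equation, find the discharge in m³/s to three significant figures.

A = b·y = 4.85 × 2.32 = 11.25 m²
P = b + 2y = 4.85 + 2×2.32 = 9.490 m
R = A/P = 11.25/9.490 = 1.186 m
Q = (1/n)·A·R^(2/3)·S^(1/2) = (1/0.014) × 11.25 × 1.186^(2/3) × 0.0047^(1/2) = 61.72 m³/s

61.7 m³/s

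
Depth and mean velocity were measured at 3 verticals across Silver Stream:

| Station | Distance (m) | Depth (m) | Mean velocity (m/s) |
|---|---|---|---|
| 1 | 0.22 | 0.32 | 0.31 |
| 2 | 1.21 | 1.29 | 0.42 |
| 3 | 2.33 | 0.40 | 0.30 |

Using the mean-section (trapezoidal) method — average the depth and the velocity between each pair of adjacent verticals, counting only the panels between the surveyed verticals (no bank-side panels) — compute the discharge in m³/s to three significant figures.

0.632 m³/s

Panel 1-2: Δb = 0.99 m, d̄ = (0.32+1.29)/2 = 0.805, v̄ = (0.31+0.42)/2 = 0.365 → q = 0.99×0.805×0.365 = 0.2909 m³/s
Panel 2-3: Δb = 1.12 m, d̄ = (1.29+0.40)/2 = 0.845, v̄ = (0.42+0.30)/2 = 0.36 → q = 1.12×0.845×0.36 = 0.3407 m³/s
Q = Σ q = 0.6316 m³/s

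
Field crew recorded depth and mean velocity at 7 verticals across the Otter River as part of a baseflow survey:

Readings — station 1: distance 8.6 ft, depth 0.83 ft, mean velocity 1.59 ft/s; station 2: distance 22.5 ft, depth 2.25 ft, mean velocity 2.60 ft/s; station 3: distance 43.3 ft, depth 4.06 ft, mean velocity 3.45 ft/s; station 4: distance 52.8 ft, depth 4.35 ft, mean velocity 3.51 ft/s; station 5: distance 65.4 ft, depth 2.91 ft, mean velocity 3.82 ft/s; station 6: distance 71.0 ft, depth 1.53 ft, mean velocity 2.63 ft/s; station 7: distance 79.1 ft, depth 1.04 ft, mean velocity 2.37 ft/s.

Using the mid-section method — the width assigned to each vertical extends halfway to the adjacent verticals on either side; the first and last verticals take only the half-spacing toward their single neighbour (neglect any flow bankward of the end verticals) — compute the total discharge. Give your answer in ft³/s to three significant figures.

w_1 = (22.5 − 8.6)/2 = 6.95 ft; q_1 = 1.59 × 0.83 × 6.95 = 9.172 ft³/s
w_2 = (43.3 − 8.6)/2 = 17.35 ft; q_2 = 2.60 × 2.25 × 17.35 = 101.5 ft³/s
w_3 = (52.8 − 22.5)/2 = 15.15 ft; q_3 = 3.45 × 4.06 × 15.15 = 212.2 ft³/s
w_4 = (65.4 − 43.3)/2 = 11.05 ft; q_4 = 3.51 × 4.35 × 11.05 = 168.7 ft³/s
w_5 = (71.0 − 52.8)/2 = 9.1 ft; q_5 = 3.82 × 2.91 × 9.1 = 101.2 ft³/s
w_6 = (79.1 − 65.4)/2 = 6.85 ft; q_6 = 2.63 × 1.53 × 6.85 = 27.56 ft³/s
w_7 = (79.1 − 71.0)/2 = 4.05 ft; q_7 = 2.37 × 1.04 × 4.05 = 9.982 ft³/s
Q = Σ qᵢ = 630.3 ft³/s

630 ft³/s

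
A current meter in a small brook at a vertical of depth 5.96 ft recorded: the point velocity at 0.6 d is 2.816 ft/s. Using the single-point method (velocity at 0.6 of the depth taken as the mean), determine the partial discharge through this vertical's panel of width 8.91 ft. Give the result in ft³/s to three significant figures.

v̄ = v₀.₆ = 2.816 ft/s
q = v̄ × d × w = 2.816 × 5.96 × 8.91 = 149.5 ft³/s

150 ft³/s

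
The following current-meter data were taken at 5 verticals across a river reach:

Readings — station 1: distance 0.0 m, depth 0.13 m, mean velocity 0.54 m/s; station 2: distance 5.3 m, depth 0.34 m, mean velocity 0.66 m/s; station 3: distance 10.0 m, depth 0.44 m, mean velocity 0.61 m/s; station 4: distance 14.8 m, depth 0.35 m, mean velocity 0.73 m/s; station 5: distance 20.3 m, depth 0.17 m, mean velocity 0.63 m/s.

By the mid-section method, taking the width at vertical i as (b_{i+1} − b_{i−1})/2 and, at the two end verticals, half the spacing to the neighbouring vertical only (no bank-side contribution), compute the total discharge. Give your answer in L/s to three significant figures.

4190 L/s

w_1 = (5.3 − 0.0)/2 = 2.65 m; q_1 = 0.54 × 0.13 × 2.65 = 0.1860 m³/s
w_2 = (10.0 − 0.0)/2 = 5 m; q_2 = 0.66 × 0.34 × 5 = 1.122 m³/s
w_3 = (14.8 − 5.3)/2 = 4.75 m; q_3 = 0.61 × 0.44 × 4.75 = 1.275 m³/s
w_4 = (20.3 − 10.0)/2 = 5.15 m; q_4 = 0.73 × 0.35 × 5.15 = 1.316 m³/s
w_5 = (20.3 − 14.8)/2 = 2.75 m; q_5 = 0.63 × 0.17 × 2.75 = 0.2945 m³/s
Q = Σ qᵢ = 4.193 m³/s
= 4.193 × 1000 = 4193 L/s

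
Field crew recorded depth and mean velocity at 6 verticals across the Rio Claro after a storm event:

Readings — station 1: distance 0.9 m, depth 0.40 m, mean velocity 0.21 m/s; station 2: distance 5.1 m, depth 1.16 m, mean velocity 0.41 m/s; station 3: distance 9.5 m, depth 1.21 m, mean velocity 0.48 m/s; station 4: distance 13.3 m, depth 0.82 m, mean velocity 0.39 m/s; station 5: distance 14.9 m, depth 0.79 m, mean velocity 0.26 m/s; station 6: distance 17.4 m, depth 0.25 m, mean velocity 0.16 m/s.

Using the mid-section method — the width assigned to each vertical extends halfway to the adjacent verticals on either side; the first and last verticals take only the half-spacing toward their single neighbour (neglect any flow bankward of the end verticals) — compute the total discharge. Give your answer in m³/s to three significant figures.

w_1 = (5.1 − 0.9)/2 = 2.1 m; q_1 = 0.21 × 0.40 × 2.1 = 0.1764 m³/s
w_2 = (9.5 − 0.9)/2 = 4.3 m; q_2 = 0.41 × 1.16 × 4.3 = 2.045 m³/s
w_3 = (13.3 − 5.1)/2 = 4.1 m; q_3 = 0.48 × 1.21 × 4.1 = 2.381 m³/s
w_4 = (14.9 − 9.5)/2 = 2.7 m; q_4 = 0.39 × 0.82 × 2.7 = 0.8635 m³/s
w_5 = (17.4 − 13.3)/2 = 2.05 m; q_5 = 0.26 × 0.79 × 2.05 = 0.4211 m³/s
w_6 = (17.4 − 14.9)/2 = 1.25 m; q_6 = 0.16 × 0.25 × 1.25 = 0.05000 m³/s
Q = Σ qᵢ = 5.937 m³/s

5.94 m³/s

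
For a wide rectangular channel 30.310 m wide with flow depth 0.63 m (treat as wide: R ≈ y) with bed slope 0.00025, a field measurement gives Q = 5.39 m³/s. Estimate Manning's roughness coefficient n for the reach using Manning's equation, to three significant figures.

A = b·y = 30.310 × 0.63 = 19.10 m²
Wide channel: R ≈ y = 0.63 m
n = (1/Q)·A·R^(2/3)·S^(1/2) = (1/5.39) × 19.10 × 0.7349 × 0.01581 = 0.04117

0.0412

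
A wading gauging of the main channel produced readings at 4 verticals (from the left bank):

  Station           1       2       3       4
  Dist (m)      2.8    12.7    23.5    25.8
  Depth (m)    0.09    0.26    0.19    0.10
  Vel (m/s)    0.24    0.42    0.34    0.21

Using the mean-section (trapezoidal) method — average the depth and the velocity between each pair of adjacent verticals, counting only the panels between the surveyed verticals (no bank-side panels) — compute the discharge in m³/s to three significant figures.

Panel 1-2: Δb = 9.9 m, d̄ = (0.09+0.26)/2 = 0.175, v̄ = (0.24+0.42)/2 = 0.33 → q = 9.9×0.175×0.33 = 0.5717 m³/s
Panel 2-3: Δb = 10.8 m, d̄ = (0.26+0.19)/2 = 0.225, v̄ = (0.42+0.34)/2 = 0.38 → q = 10.8×0.225×0.38 = 0.9234 m³/s
Panel 3-4: Δb = 2.3 m, d̄ = (0.19+0.10)/2 = 0.145, v̄ = (0.34+0.21)/2 = 0.275 → q = 2.3×0.145×0.275 = 0.09171 m³/s
Q = Σ q = 1.587 m³/s

1.59 m³/s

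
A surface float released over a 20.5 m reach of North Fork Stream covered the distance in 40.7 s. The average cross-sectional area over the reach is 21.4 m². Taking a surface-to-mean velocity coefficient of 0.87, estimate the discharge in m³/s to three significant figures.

v_surface = L / t̄ = 20.5 / 40.7 = 0.5037 m/s
v_mean = 0.87 × 0.5037 = 0.4382 m/s
Q = A × v_mean = 21.4 × 0.4382 = 9.378 m³/s

9.38 m³/s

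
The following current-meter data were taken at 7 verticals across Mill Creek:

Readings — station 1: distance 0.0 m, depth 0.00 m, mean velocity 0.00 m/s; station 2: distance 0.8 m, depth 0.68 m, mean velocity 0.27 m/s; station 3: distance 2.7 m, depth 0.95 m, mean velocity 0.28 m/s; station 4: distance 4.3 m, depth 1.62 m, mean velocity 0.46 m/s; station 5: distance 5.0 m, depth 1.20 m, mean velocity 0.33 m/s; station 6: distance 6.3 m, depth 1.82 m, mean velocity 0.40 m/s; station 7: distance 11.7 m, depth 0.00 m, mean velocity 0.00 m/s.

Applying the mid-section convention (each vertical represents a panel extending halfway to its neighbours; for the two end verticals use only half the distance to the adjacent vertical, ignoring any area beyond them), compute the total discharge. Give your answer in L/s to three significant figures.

w_2 = (2.7 − 0.0)/2 = 1.35 m; q_2 = 0.27 × 0.68 × 1.35 = 0.2479 m³/s
w_3 = (4.3 − 0.8)/2 = 1.75 m; q_3 = 0.28 × 0.95 × 1.75 = 0.4655 m³/s
w_4 = (5.0 − 2.7)/2 = 1.15 m; q_4 = 0.46 × 1.62 × 1.15 = 0.8570 m³/s
w_5 = (6.3 − 4.3)/2 = 1 m; q_5 = 0.33 × 1.20 × 1 = 0.3960 m³/s
w_6 = (11.7 − 5.0)/2 = 3.35 m; q_6 = 0.40 × 1.82 × 3.35 = 2.439 m³/s
Stations 1, 7 contribute zero (depth or velocity is 0).
Q = Σ qᵢ = 4.405 m³/s
= 4.405 × 1000 = 4405 L/s

4410 L/s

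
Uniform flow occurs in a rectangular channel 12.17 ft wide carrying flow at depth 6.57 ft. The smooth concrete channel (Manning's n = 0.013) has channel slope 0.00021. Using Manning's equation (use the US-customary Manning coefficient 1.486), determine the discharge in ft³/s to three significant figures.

285 ft³/s

A = b·y = 12.17 × 6.57 = 79.96 ft²
P = b + 2y = 12.17 + 2×6.57 = 25.31 ft
R = A/P = 79.96/25.31 = 3.159 ft
Q = (1.486/n)·A·R^(2/3)·S^(1/2) = (1.486/0.013) × 79.96 × 3.159^(2/3) × 0.00021^(1/2) = 285.2 ft³/s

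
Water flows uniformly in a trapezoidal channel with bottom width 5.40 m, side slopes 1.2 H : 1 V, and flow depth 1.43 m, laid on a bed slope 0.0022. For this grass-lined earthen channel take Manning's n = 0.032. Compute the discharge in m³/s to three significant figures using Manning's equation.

15.2 m³/s

A = (b + z·y)·y = (5.40 + 1.2×1.43)×1.43 = 10.18 m²
P = b + 2y√(1+z²) = 5.40 + 2×1.43×√(1+1.2²) = 9.867 m
R = A/P = 10.18/9.867 = 1.031 m
Q = (1/n)·A·R^(2/3)·S^(1/2) = (1/0.032) × 10.18 × 1.031^(2/3) × 0.0022^(1/2) = 15.22 m³/s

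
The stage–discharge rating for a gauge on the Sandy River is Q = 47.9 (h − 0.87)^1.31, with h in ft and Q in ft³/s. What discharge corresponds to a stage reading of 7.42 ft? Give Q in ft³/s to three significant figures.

Q = 47.9 × (7.42 − 0.87)^1.31 = 47.9 × 6.55^1.31 = 561.8 ft³/s

562 ft³/s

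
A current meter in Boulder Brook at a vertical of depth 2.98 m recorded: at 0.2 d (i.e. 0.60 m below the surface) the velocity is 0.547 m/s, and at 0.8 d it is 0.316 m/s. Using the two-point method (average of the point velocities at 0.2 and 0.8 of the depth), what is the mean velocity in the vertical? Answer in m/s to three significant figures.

v̄ = (0.547 + 0.316) / 2 = 0.4315 m/s

0.432 m/s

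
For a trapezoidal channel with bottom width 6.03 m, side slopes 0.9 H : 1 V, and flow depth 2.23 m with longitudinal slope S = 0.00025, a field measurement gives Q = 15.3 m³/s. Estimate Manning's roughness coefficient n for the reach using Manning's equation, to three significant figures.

A = (b + z·y)·y = (6.03 + 0.9×2.23)×2.23 = 17.92 m²
P = b + 2y√(1+z²) = 6.03 + 2×2.23×√(1+0.9²) = 12.03 m
R = A/P = 17.92/12.03 = 1.490 m
n = (1/Q)·A·R^(2/3)·S^(1/2) = (1/15.3) × 17.92 × 1.304 × 0.01581 = 0.02416

0.0242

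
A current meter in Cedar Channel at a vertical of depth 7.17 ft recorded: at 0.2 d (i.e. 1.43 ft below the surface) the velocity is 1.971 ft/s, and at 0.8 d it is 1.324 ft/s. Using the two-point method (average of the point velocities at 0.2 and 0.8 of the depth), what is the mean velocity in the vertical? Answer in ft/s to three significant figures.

v̄ = (1.971 + 1.324) / 2 = 1.648 ft/s

1.65 ft/s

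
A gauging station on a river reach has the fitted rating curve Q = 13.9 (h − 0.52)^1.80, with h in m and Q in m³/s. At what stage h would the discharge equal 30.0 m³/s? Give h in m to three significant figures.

h − h₀ = (Q/C)^(1/b) = (30.0/13.9)^(1/1.80) = 1.533 m
h = 0.52 + 1.533 = 2.053 m

2.05 m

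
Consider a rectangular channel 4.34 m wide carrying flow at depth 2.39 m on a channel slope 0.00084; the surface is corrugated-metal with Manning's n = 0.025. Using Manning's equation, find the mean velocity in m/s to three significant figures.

A = b·y = 4.34 × 2.39 = 10.37 m²
P = b + 2y = 4.34 + 2×2.39 = 9.120 m
R = A/P = 10.37/9.120 = 1.137 m
Q = (1/n)·A·R^(2/3)·S^(1/2) = (1/0.025) × 10.37 × 1.137^(2/3) × 0.00084^(1/2) = 13.10 m³/s
V = Q/A = 13.10/10.37 = 1.263 m/s

1.26 m/s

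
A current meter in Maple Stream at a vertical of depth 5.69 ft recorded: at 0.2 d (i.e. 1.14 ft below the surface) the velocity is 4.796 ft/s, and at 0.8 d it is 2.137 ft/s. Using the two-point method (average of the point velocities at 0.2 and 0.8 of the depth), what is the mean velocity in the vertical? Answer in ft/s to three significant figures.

3.47 ft/s

v̄ = (4.796 + 2.137) / 2 = 3.467 ft/s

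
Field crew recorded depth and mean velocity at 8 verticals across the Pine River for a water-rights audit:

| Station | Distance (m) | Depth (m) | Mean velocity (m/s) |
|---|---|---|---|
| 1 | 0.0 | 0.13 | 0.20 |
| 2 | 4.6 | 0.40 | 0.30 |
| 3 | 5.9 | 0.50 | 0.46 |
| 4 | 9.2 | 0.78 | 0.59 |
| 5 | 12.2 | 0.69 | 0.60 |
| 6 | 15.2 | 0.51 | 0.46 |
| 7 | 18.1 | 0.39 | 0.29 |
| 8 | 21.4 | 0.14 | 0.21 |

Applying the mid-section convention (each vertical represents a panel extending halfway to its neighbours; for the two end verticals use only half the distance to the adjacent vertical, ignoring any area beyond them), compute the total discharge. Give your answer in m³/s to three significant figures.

4.73 m³/s

w_1 = (4.6 − 0.0)/2 = 2.3 m; q_1 = 0.20 × 0.13 × 2.3 = 0.05980 m³/s
w_2 = (5.9 − 0.0)/2 = 2.95 m; q_2 = 0.30 × 0.40 × 2.95 = 0.3540 m³/s
w_3 = (9.2 − 4.6)/2 = 2.3 m; q_3 = 0.46 × 0.50 × 2.3 = 0.5290 m³/s
w_4 = (12.2 − 5.9)/2 = 3.15 m; q_4 = 0.59 × 0.78 × 3.15 = 1.450 m³/s
w_5 = (15.2 − 9.2)/2 = 3 m; q_5 = 0.60 × 0.69 × 3 = 1.242 m³/s
w_6 = (18.1 − 12.2)/2 = 2.95 m; q_6 = 0.46 × 0.51 × 2.95 = 0.6921 m³/s
w_7 = (21.4 − 15.2)/2 = 3.1 m; q_7 = 0.29 × 0.39 × 3.1 = 0.3506 m³/s
w_8 = (21.4 − 18.1)/2 = 1.65 m; q_8 = 0.21 × 0.14 × 1.65 = 0.04851 m³/s
Q = Σ qᵢ = 4.726 m³/s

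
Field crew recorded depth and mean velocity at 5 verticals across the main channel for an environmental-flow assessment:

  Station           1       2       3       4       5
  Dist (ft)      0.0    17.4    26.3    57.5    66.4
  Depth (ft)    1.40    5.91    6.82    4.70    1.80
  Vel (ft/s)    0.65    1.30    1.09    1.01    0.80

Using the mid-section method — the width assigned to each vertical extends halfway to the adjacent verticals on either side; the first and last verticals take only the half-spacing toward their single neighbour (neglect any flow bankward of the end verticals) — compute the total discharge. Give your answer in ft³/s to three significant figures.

360 ft³/s

w_1 = (17.4 − 0.0)/2 = 8.7 ft; q_1 = 0.65 × 1.40 × 8.7 = 7.917 ft³/s
w_2 = (26.3 − 0.0)/2 = 13.15 ft; q_2 = 1.30 × 5.91 × 13.15 = 101.0 ft³/s
w_3 = (57.5 − 17.4)/2 = 20.05 ft; q_3 = 1.09 × 6.82 × 20.05 = 149.0 ft³/s
w_4 = (66.4 − 26.3)/2 = 20.05 ft; q_4 = 1.01 × 4.70 × 20.05 = 95.18 ft³/s
w_5 = (66.4 − 57.5)/2 = 4.45 ft; q_5 = 0.80 × 1.80 × 4.45 = 6.408 ft³/s
Q = Σ qᵢ = 359.6 ft³/s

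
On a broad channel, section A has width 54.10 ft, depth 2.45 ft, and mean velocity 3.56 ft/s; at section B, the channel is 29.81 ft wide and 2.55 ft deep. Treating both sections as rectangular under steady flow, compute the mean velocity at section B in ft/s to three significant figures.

Q = A₁V₁ = (54.10×2.45) × 3.56 = 471.9 ft³/s
A₂ = 29.81 × 2.55 = 76.02 ft²
V₂ = Q/A₂ = 471.9/76.02 = 6.207 ft/s

6.21 ft/s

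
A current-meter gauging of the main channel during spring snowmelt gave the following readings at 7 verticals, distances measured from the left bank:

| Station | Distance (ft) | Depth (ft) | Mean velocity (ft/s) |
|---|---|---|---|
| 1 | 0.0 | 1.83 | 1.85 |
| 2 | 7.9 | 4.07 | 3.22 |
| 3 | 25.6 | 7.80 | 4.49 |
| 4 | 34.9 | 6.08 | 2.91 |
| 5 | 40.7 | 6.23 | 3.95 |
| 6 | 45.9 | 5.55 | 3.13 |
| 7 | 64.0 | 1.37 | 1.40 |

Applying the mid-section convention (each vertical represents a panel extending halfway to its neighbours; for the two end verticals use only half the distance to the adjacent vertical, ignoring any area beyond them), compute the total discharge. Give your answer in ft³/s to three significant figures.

1140 ft³/s

w_1 = (7.9 − 0.0)/2 = 3.95 ft; q_1 = 1.85 × 1.83 × 3.95 = 13.37 ft³/s
w_2 = (25.6 − 0.0)/2 = 12.8 ft; q_2 = 3.22 × 4.07 × 12.8 = 167.7 ft³/s
w_3 = (34.9 − 7.9)/2 = 13.5 ft; q_3 = 4.49 × 7.80 × 13.5 = 472.8 ft³/s
w_4 = (40.7 − 25.6)/2 = 7.55 ft; q_4 = 2.91 × 6.08 × 7.55 = 133.6 ft³/s
w_5 = (45.9 − 34.9)/2 = 5.5 ft; q_5 = 3.95 × 6.23 × 5.5 = 135.3 ft³/s
w_6 = (64.0 − 40.7)/2 = 11.65 ft; q_6 = 3.13 × 5.55 × 11.65 = 202.4 ft³/s
w_7 = (64.0 − 45.9)/2 = 9.05 ft; q_7 = 1.40 × 1.37 × 9.05 = 17.36 ft³/s
Q = Σ qᵢ = 1143 ft³/s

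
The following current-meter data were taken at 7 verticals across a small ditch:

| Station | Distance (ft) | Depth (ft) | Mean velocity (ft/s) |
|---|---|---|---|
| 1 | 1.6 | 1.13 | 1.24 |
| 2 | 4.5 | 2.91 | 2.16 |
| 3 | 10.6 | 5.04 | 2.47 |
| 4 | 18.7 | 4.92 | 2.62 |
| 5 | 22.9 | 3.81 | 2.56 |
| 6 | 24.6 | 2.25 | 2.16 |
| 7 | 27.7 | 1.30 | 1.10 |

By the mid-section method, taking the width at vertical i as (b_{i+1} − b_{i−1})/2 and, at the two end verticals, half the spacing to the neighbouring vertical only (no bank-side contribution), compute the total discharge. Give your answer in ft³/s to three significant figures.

241 ft³/s

w_1 = (4.5 − 1.6)/2 = 1.45 ft; q_1 = 1.24 × 1.13 × 1.45 = 2.032 ft³/s
w_2 = (10.6 − 1.6)/2 = 4.5 ft; q_2 = 2.16 × 2.91 × 4.5 = 28.29 ft³/s
w_3 = (18.7 − 4.5)/2 = 7.1 ft; q_3 = 2.47 × 5.04 × 7.1 = 88.39 ft³/s
w_4 = (22.9 − 10.6)/2 = 6.15 ft; q_4 = 2.62 × 4.92 × 6.15 = 79.28 ft³/s
w_5 = (24.6 − 18.7)/2 = 2.95 ft; q_5 = 2.56 × 3.81 × 2.95 = 28.77 ft³/s
w_6 = (27.7 − 22.9)/2 = 2.4 ft; q_6 = 2.16 × 2.25 × 2.4 = 11.66 ft³/s
w_7 = (27.7 − 24.6)/2 = 1.55 ft; q_7 = 1.10 × 1.30 × 1.55 = 2.217 ft³/s
Q = Σ qᵢ = 240.6 ft³/s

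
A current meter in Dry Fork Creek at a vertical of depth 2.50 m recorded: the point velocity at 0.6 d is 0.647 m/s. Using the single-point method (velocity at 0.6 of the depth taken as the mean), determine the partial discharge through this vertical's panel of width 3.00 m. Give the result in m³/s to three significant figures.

4.85 m³/s

v̄ = v₀.₆ = 0.647 m/s
q = v̄ × d × w = 0.6470 × 2.50 × 3.00 = 4.853 m³/s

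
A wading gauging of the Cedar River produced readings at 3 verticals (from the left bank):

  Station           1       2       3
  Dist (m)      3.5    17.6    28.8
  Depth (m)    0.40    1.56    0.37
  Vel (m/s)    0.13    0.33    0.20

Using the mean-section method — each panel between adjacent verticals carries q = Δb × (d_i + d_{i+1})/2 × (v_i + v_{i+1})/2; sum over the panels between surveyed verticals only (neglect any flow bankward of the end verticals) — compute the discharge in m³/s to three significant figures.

6.04 m³/s

Panel 1-2: Δb = 14.1 m, d̄ = (0.40+1.56)/2 = 0.98, v̄ = (0.13+0.33)/2 = 0.23 → q = 14.1×0.98×0.23 = 3.178 m³/s
Panel 2-3: Δb = 11.2 m, d̄ = (1.56+0.37)/2 = 0.965, v̄ = (0.33+0.20)/2 = 0.265 → q = 11.2×0.965×0.265 = 2.864 m³/s
Q = Σ q = 6.042 m³/s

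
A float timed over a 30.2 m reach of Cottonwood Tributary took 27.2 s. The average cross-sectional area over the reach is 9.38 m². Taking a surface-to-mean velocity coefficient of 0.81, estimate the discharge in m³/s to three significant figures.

v_surface = L / t̄ = 30.2 / 27.2 = 1.110 m/s
v_mean = 0.81 × 1.110 = 0.8993 m/s
Q = A × v_mean = 9.38 × 0.8993 = 8.436 m³/s

8.44 m³/s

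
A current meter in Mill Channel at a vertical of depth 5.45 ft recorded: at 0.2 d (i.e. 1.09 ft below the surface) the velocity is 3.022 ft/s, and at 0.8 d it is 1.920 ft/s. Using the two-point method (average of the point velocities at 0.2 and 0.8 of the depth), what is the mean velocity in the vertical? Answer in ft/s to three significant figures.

2.47 ft/s

v̄ = (3.022 + 1.920) / 2 = 2.471 ft/s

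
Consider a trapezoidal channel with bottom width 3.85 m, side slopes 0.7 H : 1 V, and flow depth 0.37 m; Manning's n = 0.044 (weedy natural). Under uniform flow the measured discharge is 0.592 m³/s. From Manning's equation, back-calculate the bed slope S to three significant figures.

0.00134

A = (b + z·y)·y = (3.85 + 0.7×0.37)×0.37 = 1.520 m²
P = b + 2y√(1+z²) = 3.85 + 2×0.37×√(1+0.7²) = 4.753 m
R = A/P = 1.520/4.753 = 0.3198 m
S = (Q·n / (1·A·R^(2/3)))² = (0.592×0.044 / (1×1.520×0.4677))² = 0.001342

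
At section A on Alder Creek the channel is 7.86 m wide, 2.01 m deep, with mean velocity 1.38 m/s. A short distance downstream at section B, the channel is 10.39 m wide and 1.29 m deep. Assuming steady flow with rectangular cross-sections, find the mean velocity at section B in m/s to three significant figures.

1.63 m/s

Q = A₁V₁ = (7.86×2.01) × 1.38 = 21.80 m³/s
A₂ = 10.39 × 1.29 = 13.40 m²
V₂ = Q/A₂ = 21.80/13.40 = 1.627 m/s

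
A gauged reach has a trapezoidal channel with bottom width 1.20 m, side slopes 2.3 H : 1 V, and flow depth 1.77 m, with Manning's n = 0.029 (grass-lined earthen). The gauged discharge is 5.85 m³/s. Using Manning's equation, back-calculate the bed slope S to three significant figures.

0.000366

A = (b + z·y)·y = (1.20 + 2.3×1.77)×1.77 = 9.330 m²
P = b + 2y√(1+z²) = 1.20 + 2×1.77×√(1+2.3²) = 10.08 m
R = A/P = 9.330/10.08 = 0.9257 m
S = (Q·n / (1·A·R^(2/3)))² = (5.85×0.029 / (1×9.330×0.9498))² = 0.0003665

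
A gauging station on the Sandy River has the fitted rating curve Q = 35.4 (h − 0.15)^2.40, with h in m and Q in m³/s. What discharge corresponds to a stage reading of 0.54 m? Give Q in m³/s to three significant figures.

3.69 m³/s

Q = 35.4 × (0.54 − 0.15)^2.40 = 35.4 × 0.39^2.40 = 3.695 m³/s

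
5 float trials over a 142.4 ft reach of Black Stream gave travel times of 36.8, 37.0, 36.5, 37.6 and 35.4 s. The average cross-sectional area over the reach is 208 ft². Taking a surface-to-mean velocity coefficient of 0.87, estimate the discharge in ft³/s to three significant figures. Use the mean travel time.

703 ft³/s

t̄ = (36.8 + 37.0 + 36.5 + 37.6 + 35.4) / 5 = 36.66 s
v_surface = L / t̄ = 142.4 / 36.66 = 3.884 ft/s
v_mean = 0.87 × 3.884 = 3.379 ft/s
Q = A × v_mean = 208 × 3.379 = 702.9 ft³/s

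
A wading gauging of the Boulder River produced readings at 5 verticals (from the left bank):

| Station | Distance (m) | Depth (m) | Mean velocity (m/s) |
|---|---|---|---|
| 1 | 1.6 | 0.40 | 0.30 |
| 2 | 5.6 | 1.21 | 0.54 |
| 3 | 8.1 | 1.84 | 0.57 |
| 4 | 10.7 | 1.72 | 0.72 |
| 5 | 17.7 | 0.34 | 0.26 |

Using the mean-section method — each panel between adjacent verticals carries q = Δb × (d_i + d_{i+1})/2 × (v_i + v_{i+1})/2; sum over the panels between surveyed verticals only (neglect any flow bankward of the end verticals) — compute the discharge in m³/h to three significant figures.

36000 m³/h

Panel 1-2: Δb = 4 m, d̄ = (0.40+1.21)/2 = 0.805, v̄ = (0.30+0.54)/2 = 0.42 → q = 4×0.805×0.42 = 1.352 m³/s
Panel 2-3: Δb = 2.5 m, d̄ = (1.21+1.84)/2 = 1.525, v̄ = (0.54+0.57)/2 = 0.555 → q = 2.5×1.525×0.555 = 2.116 m³/s
Panel 3-4: Δb = 2.6 m, d̄ = (1.84+1.72)/2 = 1.78, v̄ = (0.57+0.72)/2 = 0.645 → q = 2.6×1.78×0.645 = 2.985 m³/s
Panel 4-5: Δb = 7 m, d̄ = (1.72+0.34)/2 = 1.03, v̄ = (0.72+0.26)/2 = 0.49 → q = 7×1.03×0.49 = 3.533 m³/s
Q = Σ q = 9.986 m³/s
= 9.986 × 3600 = 35950 m³/h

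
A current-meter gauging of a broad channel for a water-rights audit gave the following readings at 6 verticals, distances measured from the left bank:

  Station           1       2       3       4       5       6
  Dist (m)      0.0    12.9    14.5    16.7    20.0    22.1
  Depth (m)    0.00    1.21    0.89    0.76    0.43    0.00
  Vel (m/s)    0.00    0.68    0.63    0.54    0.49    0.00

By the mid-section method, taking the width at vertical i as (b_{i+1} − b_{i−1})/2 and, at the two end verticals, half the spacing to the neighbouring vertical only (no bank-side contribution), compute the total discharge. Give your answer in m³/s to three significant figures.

8.73 m³/s

w_2 = (14.5 − 0.0)/2 = 7.25 m; q_2 = 0.68 × 1.21 × 7.25 = 5.965 m³/s
w_3 = (16.7 − 12.9)/2 = 1.9 m; q_3 = 0.63 × 0.89 × 1.9 = 1.065 m³/s
w_4 = (20.0 − 14.5)/2 = 2.75 m; q_4 = 0.54 × 0.76 × 2.75 = 1.129 m³/s
w_5 = (22.1 − 16.7)/2 = 2.7 m; q_5 = 0.49 × 0.43 × 2.7 = 0.5689 m³/s
Stations 1, 6 contribute zero (depth or velocity is 0).
Q = Σ qᵢ = 8.728 m³/s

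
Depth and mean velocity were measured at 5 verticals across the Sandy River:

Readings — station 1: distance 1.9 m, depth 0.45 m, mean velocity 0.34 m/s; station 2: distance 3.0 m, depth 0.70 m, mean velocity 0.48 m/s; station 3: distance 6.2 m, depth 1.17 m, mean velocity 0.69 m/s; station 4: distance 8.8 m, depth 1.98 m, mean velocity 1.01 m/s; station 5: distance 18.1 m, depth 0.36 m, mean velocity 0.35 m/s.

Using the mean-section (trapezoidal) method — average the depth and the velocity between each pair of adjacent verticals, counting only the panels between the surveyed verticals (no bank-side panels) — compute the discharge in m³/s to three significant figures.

Panel 1-2: Δb = 1.1 m, d̄ = (0.45+0.70)/2 = 0.575, v̄ = (0.34+0.48)/2 = 0.41 → q = 1.1×0.575×0.41 = 0.2593 m³/s
Panel 2-3: Δb = 3.2 m, d̄ = (0.70+1.17)/2 = 0.935, v̄ = (0.48+0.69)/2 = 0.585 → q = 3.2×0.935×0.585 = 1.750 m³/s
Panel 3-4: Δb = 2.6 m, d̄ = (1.17+1.98)/2 = 1.575, v̄ = (0.69+1.01)/2 = 0.85 → q = 2.6×1.575×0.85 = 3.481 m³/s
Panel 4-5: Δb = 9.3 m, d̄ = (1.98+0.36)/2 = 1.17, v̄ = (1.01+0.35)/2 = 0.68 → q = 9.3×1.17×0.68 = 7.399 m³/s
Q = Σ q = 12.89 m³/s

12.9 m³/s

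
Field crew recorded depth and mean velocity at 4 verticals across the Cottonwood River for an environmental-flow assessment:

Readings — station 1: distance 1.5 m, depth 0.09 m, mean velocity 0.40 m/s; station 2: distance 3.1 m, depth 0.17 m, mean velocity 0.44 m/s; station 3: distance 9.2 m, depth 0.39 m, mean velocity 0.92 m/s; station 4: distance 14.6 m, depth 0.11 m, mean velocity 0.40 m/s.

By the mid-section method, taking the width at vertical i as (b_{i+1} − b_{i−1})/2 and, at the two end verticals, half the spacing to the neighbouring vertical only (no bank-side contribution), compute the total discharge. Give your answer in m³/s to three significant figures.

2.50 m³/s

w_1 = (3.1 − 1.5)/2 = 0.8 m; q_1 = 0.40 × 0.09 × 0.8 = 0.02880 m³/s
w_2 = (9.2 − 1.5)/2 = 3.85 m; q_2 = 0.44 × 0.17 × 3.85 = 0.2880 m³/s
w_3 = (14.6 − 3.1)/2 = 5.75 m; q_3 = 0.92 × 0.39 × 5.75 = 2.063 m³/s
w_4 = (14.6 − 9.2)/2 = 2.7 m; q_4 = 0.40 × 0.11 × 2.7 = 0.1188 m³/s
Q = Σ qᵢ = 2.499 m³/s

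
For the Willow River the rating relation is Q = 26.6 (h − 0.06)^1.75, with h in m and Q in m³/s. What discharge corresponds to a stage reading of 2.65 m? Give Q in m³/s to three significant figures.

141 m³/s

Q = 26.6 × (2.65 − 0.06)^1.75 = 26.6 × 2.59^1.75 = 140.7 m³/s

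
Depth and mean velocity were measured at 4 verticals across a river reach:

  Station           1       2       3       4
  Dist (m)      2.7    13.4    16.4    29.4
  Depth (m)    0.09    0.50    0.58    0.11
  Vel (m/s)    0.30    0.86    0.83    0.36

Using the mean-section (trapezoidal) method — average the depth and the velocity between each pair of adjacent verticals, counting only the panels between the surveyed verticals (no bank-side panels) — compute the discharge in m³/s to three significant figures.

5.87 m³/s

Panel 1-2: Δb = 10.7 m, d̄ = (0.09+0.50)/2 = 0.295, v̄ = (0.30+0.86)/2 = 0.58 → q = 10.7×0.295×0.58 = 1.831 m³/s
Panel 2-3: Δb = 3 m, d̄ = (0.50+0.58)/2 = 0.54, v̄ = (0.86+0.83)/2 = 0.845 → q = 3×0.54×0.845 = 1.369 m³/s
Panel 3-4: Δb = 13 m, d̄ = (0.58+0.11)/2 = 0.345, v̄ = (0.83+0.36)/2 = 0.595 → q = 13×0.345×0.595 = 2.669 m³/s
Q = Σ q = 5.868 m³/s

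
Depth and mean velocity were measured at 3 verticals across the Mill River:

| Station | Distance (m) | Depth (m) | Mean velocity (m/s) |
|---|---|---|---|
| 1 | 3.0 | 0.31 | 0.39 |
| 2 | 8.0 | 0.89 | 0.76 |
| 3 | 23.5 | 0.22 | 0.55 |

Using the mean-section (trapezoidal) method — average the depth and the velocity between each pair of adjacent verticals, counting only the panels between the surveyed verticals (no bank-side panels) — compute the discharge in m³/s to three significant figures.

7.36 m³/s

Panel 1-2: Δb = 5 m, d̄ = (0.31+0.89)/2 = 0.6, v̄ = (0.39+0.76)/2 = 0.575 → q = 5×0.6×0.575 = 1.725 m³/s
Panel 2-3: Δb = 15.5 m, d̄ = (0.89+0.22)/2 = 0.555, v̄ = (0.76+0.55)/2 = 0.655 → q = 15.5×0.555×0.655 = 5.635 m³/s
Q = Σ q = 7.360 m³/s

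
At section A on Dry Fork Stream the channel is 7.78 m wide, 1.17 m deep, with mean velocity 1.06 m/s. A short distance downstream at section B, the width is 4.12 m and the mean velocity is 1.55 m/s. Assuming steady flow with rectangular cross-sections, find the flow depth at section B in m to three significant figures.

1.51 m

Q = A₁V₁ = (7.78×1.17) × 1.06 = 9.649 m³/s
d₂ = Q/(b₂ V₂) = 9.649/(4.12×1.55) = 1.511 m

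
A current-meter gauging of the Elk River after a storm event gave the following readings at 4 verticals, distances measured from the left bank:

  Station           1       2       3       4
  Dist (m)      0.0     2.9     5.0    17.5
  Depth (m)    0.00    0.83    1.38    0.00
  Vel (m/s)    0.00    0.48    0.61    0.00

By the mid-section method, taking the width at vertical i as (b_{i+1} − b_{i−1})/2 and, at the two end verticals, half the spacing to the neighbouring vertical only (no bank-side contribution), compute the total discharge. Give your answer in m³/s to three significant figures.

w_2 = (5.0 − 0.0)/2 = 2.5 m; q_2 = 0.48 × 0.83 × 2.5 = 0.9960 m³/s
w_3 = (17.5 − 2.9)/2 = 7.3 m; q_3 = 0.61 × 1.38 × 7.3 = 6.145 m³/s
Stations 1, 4 contribute zero (depth or velocity is 0).
Q = Σ qᵢ = 7.141 m³/s

7.14 m³/s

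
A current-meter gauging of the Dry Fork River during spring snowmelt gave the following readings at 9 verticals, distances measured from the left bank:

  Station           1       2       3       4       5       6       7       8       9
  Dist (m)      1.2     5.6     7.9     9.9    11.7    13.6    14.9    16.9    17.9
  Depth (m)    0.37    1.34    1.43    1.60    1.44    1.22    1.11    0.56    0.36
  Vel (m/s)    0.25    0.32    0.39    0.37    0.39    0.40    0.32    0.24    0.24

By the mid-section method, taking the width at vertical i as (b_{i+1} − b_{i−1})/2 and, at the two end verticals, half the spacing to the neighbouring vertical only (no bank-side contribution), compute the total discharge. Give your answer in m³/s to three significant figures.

w_1 = (5.6 − 1.2)/2 = 2.2 m; q_1 = 0.25 × 0.37 × 2.2 = 0.2035 m³/s
w_2 = (7.9 − 1.2)/2 = 3.35 m; q_2 = 0.32 × 1.34 × 3.35 = 1.436 m³/s
w_3 = (9.9 − 5.6)/2 = 2.15 m; q_3 = 0.39 × 1.43 × 2.15 = 1.199 m³/s
w_4 = (11.7 − 7.9)/2 = 1.9 m; q_4 = 0.37 × 1.60 × 1.9 = 1.125 m³/s
w_5 = (13.6 − 9.9)/2 = 1.85 m; q_5 = 0.39 × 1.44 × 1.85 = 1.039 m³/s
w_6 = (14.9 − 11.7)/2 = 1.6 m; q_6 = 0.40 × 1.22 × 1.6 = 0.7808 m³/s
w_7 = (16.9 − 13.6)/2 = 1.65 m; q_7 = 0.32 × 1.11 × 1.65 = 0.5861 m³/s
w_8 = (17.9 − 14.9)/2 = 1.5 m; q_8 = 0.24 × 0.56 × 1.5 = 0.2016 m³/s
w_9 = (17.9 − 16.9)/2 = 0.5 m; q_9 = 0.24 × 0.36 × 0.5 = 0.04320 m³/s
Q = Σ qᵢ = 6.614 m³/s

6.61 m³/s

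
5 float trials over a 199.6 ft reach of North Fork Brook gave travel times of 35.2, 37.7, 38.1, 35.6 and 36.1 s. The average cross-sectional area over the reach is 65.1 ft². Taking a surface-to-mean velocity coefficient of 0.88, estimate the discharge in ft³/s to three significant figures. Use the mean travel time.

313 ft³/s

t̄ = (35.2 + 37.7 + 38.1 + 35.6 + 36.1) / 5 = 36.54 s
v_surface = L / t̄ = 199.6 / 36.54 = 5.463 ft/s
v_mean = 0.88 × 5.463 = 4.807 ft/s
Q = A × v_mean = 65.1 × 4.807 = 312.9 ft³/s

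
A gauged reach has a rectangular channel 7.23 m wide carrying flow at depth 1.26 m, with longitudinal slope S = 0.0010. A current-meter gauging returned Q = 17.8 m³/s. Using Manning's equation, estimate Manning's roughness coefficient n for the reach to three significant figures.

A = b·y = 7.23 × 1.26 = 9.110 m²
P = b + 2y = 7.23 + 2×1.26 = 9.750 m
R = A/P = 9.110/9.750 = 0.9343 m
n = (1/Q)·A·R^(2/3)·S^(1/2) = (1/17.8) × 9.110 × 0.9557 × 0.03162 = 0.01547

0.0155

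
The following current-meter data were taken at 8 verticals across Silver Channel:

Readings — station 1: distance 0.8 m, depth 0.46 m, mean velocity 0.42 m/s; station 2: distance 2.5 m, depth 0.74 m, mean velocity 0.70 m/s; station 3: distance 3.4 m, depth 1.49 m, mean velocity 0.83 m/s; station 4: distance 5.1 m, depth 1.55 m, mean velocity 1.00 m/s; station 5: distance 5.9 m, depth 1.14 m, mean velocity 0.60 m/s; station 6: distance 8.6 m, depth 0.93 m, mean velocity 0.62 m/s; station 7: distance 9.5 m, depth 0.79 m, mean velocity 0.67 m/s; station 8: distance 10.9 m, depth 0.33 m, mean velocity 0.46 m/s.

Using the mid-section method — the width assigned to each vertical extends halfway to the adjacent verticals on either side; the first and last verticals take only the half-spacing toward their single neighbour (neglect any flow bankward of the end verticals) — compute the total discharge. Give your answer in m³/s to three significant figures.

7.33 m³/s

w_1 = (2.5 − 0.8)/2 = 0.85 m; q_1 = 0.42 × 0.46 × 0.85 = 0.1642 m³/s
w_2 = (3.4 − 0.8)/2 = 1.3 m; q_2 = 0.70 × 0.74 × 1.3 = 0.6734 m³/s
w_3 = (5.1 − 2.5)/2 = 1.3 m; q_3 = 0.83 × 1.49 × 1.3 = 1.608 m³/s
w_4 = (5.9 − 3.4)/2 = 1.25 m; q_4 = 1.00 × 1.55 × 1.25 = 1.938 m³/s
w_5 = (8.6 − 5.1)/2 = 1.75 m; q_5 = 0.60 × 1.14 × 1.75 = 1.197 m³/s
w_6 = (9.5 − 5.9)/2 = 1.8 m; q_6 = 0.62 × 0.93 × 1.8 = 1.038 m³/s
w_7 = (10.9 − 8.6)/2 = 1.15 m; q_7 = 0.67 × 0.79 × 1.15 = 0.6087 m³/s
w_8 = (10.9 − 9.5)/2 = 0.7 m; q_8 = 0.46 × 0.33 × 0.7 = 0.1063 m³/s
Q = Σ qᵢ = 7.333 m³/s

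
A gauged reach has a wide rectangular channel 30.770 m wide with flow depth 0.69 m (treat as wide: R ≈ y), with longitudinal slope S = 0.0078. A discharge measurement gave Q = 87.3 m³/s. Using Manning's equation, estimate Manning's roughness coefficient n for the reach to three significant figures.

0.0168

A = b·y = 30.770 × 0.69 = 21.23 m²
Wide channel: R ≈ y = 0.69 m
n = (1/Q)·A·R^(2/3)·S^(1/2) = (1/87.3) × 21.23 × 0.7808 × 0.08832 = 0.01677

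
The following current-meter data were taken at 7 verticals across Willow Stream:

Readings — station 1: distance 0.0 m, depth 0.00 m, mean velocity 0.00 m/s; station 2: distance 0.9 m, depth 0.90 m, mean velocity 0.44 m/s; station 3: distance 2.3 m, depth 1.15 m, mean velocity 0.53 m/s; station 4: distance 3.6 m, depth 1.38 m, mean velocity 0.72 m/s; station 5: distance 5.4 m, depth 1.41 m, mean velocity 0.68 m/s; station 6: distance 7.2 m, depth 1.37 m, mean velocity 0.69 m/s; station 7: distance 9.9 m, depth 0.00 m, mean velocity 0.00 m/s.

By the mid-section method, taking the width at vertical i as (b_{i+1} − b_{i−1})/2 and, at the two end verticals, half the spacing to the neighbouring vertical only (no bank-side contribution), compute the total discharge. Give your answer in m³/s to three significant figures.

6.67 m³/s

w_2 = (2.3 − 0.0)/2 = 1.15 m; q_2 = 0.44 × 0.90 × 1.15 = 0.4554 m³/s
w_3 = (3.6 − 0.9)/2 = 1.35 m; q_3 = 0.53 × 1.15 × 1.35 = 0.8228 m³/s
w_4 = (5.4 − 2.3)/2 = 1.55 m; q_4 = 0.72 × 1.38 × 1.55 = 1.540 m³/s
w_5 = (7.2 − 3.6)/2 = 1.8 m; q_5 = 0.68 × 1.41 × 1.8 = 1.726 m³/s
w_6 = (9.9 − 5.4)/2 = 2.25 m; q_6 = 0.69 × 1.37 × 2.25 = 2.127 m³/s
Stations 1, 7 contribute zero (depth or velocity is 0).
Q = Σ qᵢ = 6.671 m³/s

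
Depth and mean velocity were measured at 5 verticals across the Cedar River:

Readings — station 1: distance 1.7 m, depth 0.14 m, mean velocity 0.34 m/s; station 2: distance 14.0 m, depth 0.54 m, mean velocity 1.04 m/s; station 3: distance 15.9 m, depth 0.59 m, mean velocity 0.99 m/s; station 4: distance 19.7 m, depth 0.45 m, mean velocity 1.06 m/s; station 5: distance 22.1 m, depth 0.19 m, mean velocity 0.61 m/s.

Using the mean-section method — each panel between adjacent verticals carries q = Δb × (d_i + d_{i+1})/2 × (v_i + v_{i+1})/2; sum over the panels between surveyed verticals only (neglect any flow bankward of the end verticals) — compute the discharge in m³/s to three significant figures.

Panel 1-2: Δb = 12.3 m, d̄ = (0.14+0.54)/2 = 0.34, v̄ = (0.34+1.04)/2 = 0.69 → q = 12.3×0.34×0.69 = 2.886 m³/s
Panel 2-3: Δb = 1.9 m, d̄ = (0.54+0.59)/2 = 0.565, v̄ = (1.04+0.99)/2 = 1.015 → q = 1.9×0.565×1.015 = 1.090 m³/s
Panel 3-4: Δb = 3.8 m, d̄ = (0.59+0.45)/2 = 0.52, v̄ = (0.99+1.06)/2 = 1.025 → q = 3.8×0.52×1.025 = 2.025 m³/s
Panel 4-5: Δb = 2.4 m, d̄ = (0.45+0.19)/2 = 0.32, v̄ = (1.06+0.61)/2 = 0.835 → q = 2.4×0.32×0.835 = 0.6413 m³/s
Q = Σ q = 6.642 m³/s

6.64 m³/s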